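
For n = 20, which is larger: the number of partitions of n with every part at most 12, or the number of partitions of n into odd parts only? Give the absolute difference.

Partitions of 20 with every part at most 12: 582.
Partitions of 20 into odd parts only: 64.
|582 − 64| = 518.

518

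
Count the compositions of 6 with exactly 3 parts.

10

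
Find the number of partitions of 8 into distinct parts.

The partitions of 8 that satisfy the conditions:
8
7+1
6+2
5+3
5+2+1
4+3+1
Counting gives 6.

6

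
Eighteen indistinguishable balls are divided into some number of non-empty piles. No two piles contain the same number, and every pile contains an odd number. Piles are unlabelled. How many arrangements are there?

Enumerating:
17 + 1
15 + 3
13 + 5
11 + 7
9 + 5 + 3 + 1

5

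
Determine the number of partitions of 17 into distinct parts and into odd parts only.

Enumerating:
17
13 + 3 + 1
11 + 5 + 1
9 + 7 + 1
9 + 5 + 3
That's 5 in total.

5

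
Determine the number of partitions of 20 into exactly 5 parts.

84

Enumerating by decreasing first part gives 84 partitions in all.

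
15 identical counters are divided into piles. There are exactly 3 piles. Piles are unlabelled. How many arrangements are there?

Listing the qualifying partitions of 15:
13+1+1
12+2+1
11+3+1
11+2+2
10+4+1
10+3+2
9+5+1
9+4+2
9+3+3
8+6+1
8+5+2
8+4+3
7+7+1
7+6+2
7+5+3
7+4+4
6+6+3
6+5+4
5+5+5

19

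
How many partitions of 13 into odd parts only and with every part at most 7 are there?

14

Listing the qualifying partitions of 13:
7,5,1
7,3,3
7,3,1,1,1
7,1,1,1,1,1,1
5,5,3
5,5,1,1,1
5,3,3,1,1
5,3,1,1,1,1,1
5,1,1,1,1,1,1,1,1
3,3,3,3,1
3,3,3,1,1,1,1
3,3,1,1,1,1,1,1,1
3,1,1,1,1,1,1,1,1,1,1
1,1,1,1,1,1,1,1,1,1,1,1,1
That's 14 in total.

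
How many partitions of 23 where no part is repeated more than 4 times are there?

Direct enumeration gives 769 partitions.

769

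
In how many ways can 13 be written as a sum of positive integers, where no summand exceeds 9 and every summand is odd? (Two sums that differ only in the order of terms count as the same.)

Listing the qualifying partitions of 13:
1,3,9
1,1,1,1,9
1,5,7
3,3,7
1,1,1,3,7
1,1,1,1,1,1,7
3,5,5
1,1,1,5,5
1,1,3,3,5
1,1,1,1,1,3,5
1,1,1,1,1,1,1,1,5
1,3,3,3,3
1,1,1,1,3,3,3
1,1,1,1,1,1,1,3,3
1,1,1,1,1,1,1,1,1,1,3
1,1,1,1,1,1,1,1,1,1,1,1,1

16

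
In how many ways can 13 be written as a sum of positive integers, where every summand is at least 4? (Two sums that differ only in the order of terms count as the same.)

Listing the qualifying partitions of 13:
13
9 + 4
8 + 5
7 + 6
5 + 4 + 4
Counting gives 5.

5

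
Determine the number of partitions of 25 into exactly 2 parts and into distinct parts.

The partitions of 25 that satisfy the conditions:
24, 1
23, 2
22, 3
21, 4
20, 5
19, 6
18, 7
17, 8
16, 9
15, 10
14, 11
13, 12

12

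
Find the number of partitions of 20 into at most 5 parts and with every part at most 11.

Systematic enumeration (by largest part, then next-largest, …) yields 139.

139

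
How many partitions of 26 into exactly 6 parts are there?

282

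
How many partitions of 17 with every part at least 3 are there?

Enumerating:
17
14 + 3
13 + 4
12 + 5
11 + 6
11 + 3 + 3
10 + 7
10 + 4 + 3
9 + 8
9 + 5 + 3
9 + 4 + 4
8 + 6 + 3
8 + 5 + 4
8 + 3 + 3 + 3
7 + 7 + 3
7 + 6 + 4
7 + 5 + 5
7 + 4 + 3 + 3
6 + 6 + 5
6 + 5 + 3 + 3
6 + 4 + 4 + 3
5 + 5 + 4 + 3
5 + 4 + 4 + 4
5 + 3 + 3 + 3 + 3
4 + 4 + 3 + 3 + 3

25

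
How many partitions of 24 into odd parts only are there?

122

Systematic enumeration (by largest part, then next-largest, …) yields 122.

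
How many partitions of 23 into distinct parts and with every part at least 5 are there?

13

Enumerating:
23
18,5
17,6
16,7
15,8
14,9
13,10
12,11
12,6,5
11,7,5
10,8,5
10,7,6
9,8,6
That's 13 in total.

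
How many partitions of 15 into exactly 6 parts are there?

26

There are too many to list fully; the first 12 (by largest part) are:
10,1,1,1,1,1
9,2,1,1,1,1
8,3,1,1,1,1
8,2,2,1,1,1
7,4,1,1,1,1
7,3,2,1,1,1
7,2,2,2,1,1
6,5,1,1,1,1
6,4,2,1,1,1
6,3,3,1,1,1
6,3,2,2,1,1
6,2,2,2,2,1
…and 14 more, for 26 total.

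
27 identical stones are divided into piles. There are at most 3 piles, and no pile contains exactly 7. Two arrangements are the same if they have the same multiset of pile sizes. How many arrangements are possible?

A partial list (first 12 by largest part):
27
26+1
25+2
25+1+1
24+3
24+2+1
23+4
23+3+1
23+2+2
22+5
22+4+1
22+3+2
…and 52 more, for 64 total.

64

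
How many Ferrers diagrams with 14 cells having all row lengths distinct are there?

22

Listing the qualifying partitions of 14:
14
13+1
12+2
11+3
11+2+1
10+4
10+3+1
9+5
9+4+1
9+3+2
8+6
8+5+1
8+4+2
8+3+2+1
7+6+1
7+5+2
7+4+3
7+4+2+1
6+5+3
6+5+2+1
6+4+3+1
5+4+3+2
That's 22 in total.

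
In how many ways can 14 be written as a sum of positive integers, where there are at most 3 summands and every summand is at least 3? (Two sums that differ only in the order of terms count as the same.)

Enumerating:
14
11+3
10+4
9+5
8+6
8+3+3
7+7
7+4+3
6+5+3
6+4+4
5+5+4
Counting gives 11.

11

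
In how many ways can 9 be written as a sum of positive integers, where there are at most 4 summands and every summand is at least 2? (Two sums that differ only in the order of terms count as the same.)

They are:
9
7, 2
6, 3
5, 4
5, 2, 2
4, 3, 2
3, 3, 3
3, 2, 2, 2

8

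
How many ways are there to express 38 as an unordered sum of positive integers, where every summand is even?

490

Direct enumeration gives 490 partitions.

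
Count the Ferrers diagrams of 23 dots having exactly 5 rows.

141

Enumerating by decreasing first part gives 141 partitions in all.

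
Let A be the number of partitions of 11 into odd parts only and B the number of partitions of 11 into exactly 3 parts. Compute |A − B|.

2

Partitions of 11 into odd parts only: 12.
Partitions of 11 into exactly 3 parts: 10.
|12 − 10| = 2.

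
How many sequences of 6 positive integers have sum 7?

6

By stars and bars with positive parts, the count is C(6,5) = 6.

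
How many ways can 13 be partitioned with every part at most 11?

99

There are 99 such partitions.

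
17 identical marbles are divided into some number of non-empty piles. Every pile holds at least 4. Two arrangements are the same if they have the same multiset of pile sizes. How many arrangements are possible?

12

Listing the qualifying partitions of 17:
17
13 + 4
12 + 5
11 + 6
10 + 7
9 + 8
9 + 4 + 4
8 + 5 + 4
7 + 6 + 4
7 + 5 + 5
6 + 6 + 5
5 + 4 + 4 + 4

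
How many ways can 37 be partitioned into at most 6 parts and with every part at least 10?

18

Enumerating:
37
27 + 10
26 + 11
25 + 12
24 + 13
23 + 14
22 + 15
21 + 16
20 + 17
19 + 18
17 + 10 + 10
16 + 11 + 10
15 + 12 + 10
15 + 11 + 11
14 + 13 + 10
14 + 12 + 11
13 + 13 + 11
13 + 12 + 12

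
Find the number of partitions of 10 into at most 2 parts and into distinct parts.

5

The partitions of 10 that satisfy the conditions:
10
1 + 9
2 + 8
3 + 7
4 + 6
Counting gives 5.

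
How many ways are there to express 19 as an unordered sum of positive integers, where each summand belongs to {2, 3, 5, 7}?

Listing the qualifying partitions of 19:
7, 7, 5
7, 7, 3, 2
7, 5, 5, 2
7, 5, 3, 2, 2
7, 3, 3, 3, 3
7, 3, 3, 2, 2, 2
7, 2, 2, 2, 2, 2, 2
5, 5, 5, 2, 2
5, 5, 3, 3, 3
5, 5, 3, 2, 2, 2
5, 3, 3, 3, 3, 2
5, 3, 3, 2, 2, 2, 2
5, 2, 2, 2, 2, 2, 2, 2
3, 3, 3, 3, 3, 2, 2
3, 3, 3, 2, 2, 2, 2, 2
3, 2, 2, 2, 2, 2, 2, 2, 2
Counting gives 16.

16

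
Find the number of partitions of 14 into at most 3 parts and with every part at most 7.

They are:
7,7
1,6,7
2,5,7
3,4,7
2,6,6
3,5,6
4,4,6
4,5,5

8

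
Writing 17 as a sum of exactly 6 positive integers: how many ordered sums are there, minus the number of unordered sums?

4324

Ordered (compositions into 6 parts): C(16,5) = 4368.
Unordered (partitions into 6 parts): 44.
Difference: 4368 − 44 = 4324.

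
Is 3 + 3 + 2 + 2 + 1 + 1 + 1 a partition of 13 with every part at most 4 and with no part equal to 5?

Yes

The parts sum to 13, and the condition 'no summand exceeds 4' holds; the condition 'no summand equals 5' holds.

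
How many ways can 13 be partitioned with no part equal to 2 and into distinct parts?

11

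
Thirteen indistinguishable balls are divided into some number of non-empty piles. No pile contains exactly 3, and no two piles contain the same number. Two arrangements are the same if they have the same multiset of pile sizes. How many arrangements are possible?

Listing the qualifying partitions of 13:
13
12 + 1
11 + 2
10 + 2 + 1
9 + 4
8 + 5
8 + 4 + 1
7 + 6
7 + 5 + 1
7 + 4 + 2
6 + 5 + 2
6 + 4 + 2 + 1
That's 12 in total.

12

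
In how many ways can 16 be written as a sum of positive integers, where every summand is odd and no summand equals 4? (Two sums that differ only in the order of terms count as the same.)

A partial list (first 12 by largest part):
15 + 1
13 + 3
13 + 1 + 1 + 1
11 + 5
11 + 3 + 1 + 1
11 + 1 + 1 + 1 + 1 + 1
9 + 7
9 + 5 + 1 + 1
9 + 3 + 3 + 1
9 + 3 + 1 + 1 + 1 + 1
9 + 1 + 1 + 1 + 1 + 1 + 1 + 1
7 + 7 + 1 + 1
…and 20 more, for 32 total.

32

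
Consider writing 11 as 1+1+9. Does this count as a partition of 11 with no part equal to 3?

Yes

The parts sum to 11, and the condition 'no summand equals 3' holds.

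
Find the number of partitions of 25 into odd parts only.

142

Systematic enumeration (by largest part, then next-largest, …) yields 142.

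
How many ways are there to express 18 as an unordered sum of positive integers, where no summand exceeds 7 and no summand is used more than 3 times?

105

Counting exhaustively, 105 partitions satisfy the conditions.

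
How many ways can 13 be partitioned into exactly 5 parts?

18

They are:
1+1+1+1+9
1+1+1+2+8
1+1+1+3+7
1+1+2+2+7
1+1+1+4+6
1+1+2+3+6
1+2+2+2+6
1+1+1+5+5
1+1+2+4+5
1+1+3+3+5
1+2+2+3+5
2+2+2+2+5
1+1+3+4+4
1+2+2+4+4
1+2+3+3+4
2+2+2+3+4
1+3+3+3+3
2+2+3+3+3
That's 18 in total.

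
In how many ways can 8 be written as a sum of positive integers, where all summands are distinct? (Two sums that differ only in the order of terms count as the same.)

Listing the qualifying partitions of 8:
8
7+1
6+2
5+3
5+2+1
4+3+1
Counting gives 6.

6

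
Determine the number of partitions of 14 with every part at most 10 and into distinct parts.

17

Enumerating:
10,4
10,3,1
9,5
9,4,1
9,3,2
8,6
8,5,1
8,4,2
8,3,2,1
7,6,1
7,5,2
7,4,3
7,4,2,1
6,5,3
6,5,2,1
6,4,3,1
5,4,3,2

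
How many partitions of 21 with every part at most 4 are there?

120

There are 120 such partitions.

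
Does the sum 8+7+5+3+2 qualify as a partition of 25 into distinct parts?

The parts sum to 25, and the condition 'all summands are distinct' holds.

Yes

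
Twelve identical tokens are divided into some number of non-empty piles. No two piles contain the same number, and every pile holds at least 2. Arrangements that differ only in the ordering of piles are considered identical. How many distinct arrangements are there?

8

They are:
12
10 + 2
9 + 3
8 + 4
7 + 5
7 + 3 + 2
6 + 4 + 2
5 + 4 + 3
Counting gives 8.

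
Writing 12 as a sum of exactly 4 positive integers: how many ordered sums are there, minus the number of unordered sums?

150

Ordered (compositions into 4 parts): C(11,3) = 165.
Unordered (partitions into 4 parts): 15.
Difference: 165 − 15 = 150.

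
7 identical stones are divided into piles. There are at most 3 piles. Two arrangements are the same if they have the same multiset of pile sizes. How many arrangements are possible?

8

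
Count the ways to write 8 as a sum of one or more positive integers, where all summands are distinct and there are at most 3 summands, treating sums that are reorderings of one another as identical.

6

Enumerating:
8
1, 7
2, 6
3, 5
1, 2, 5
1, 3, 4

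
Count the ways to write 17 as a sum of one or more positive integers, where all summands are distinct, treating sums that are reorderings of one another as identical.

38

There are too many to list fully; the first 12 (by largest part) are:
17
16 + 1
15 + 2
14 + 3
14 + 2 + 1
13 + 4
13 + 3 + 1
12 + 5
12 + 4 + 1
12 + 3 + 2
11 + 6
11 + 5 + 1
…and 26 more, for 38 total.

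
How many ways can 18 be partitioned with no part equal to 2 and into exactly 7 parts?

14

The partitions of 18 that satisfy the conditions:
12,1,1,1,1,1,1
10,3,1,1,1,1,1
9,4,1,1,1,1,1
8,5,1,1,1,1,1
8,3,3,1,1,1,1
7,6,1,1,1,1,1
7,4,3,1,1,1,1
6,5,3,1,1,1,1
6,4,4,1,1,1,1
6,3,3,3,1,1,1
5,5,4,1,1,1,1
5,4,3,3,1,1,1
4,4,4,3,1,1,1
4,3,3,3,3,1,1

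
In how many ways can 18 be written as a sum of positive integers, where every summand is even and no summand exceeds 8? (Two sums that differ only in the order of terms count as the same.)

Enumerating:
2+8+8
4+6+8
2+2+6+8
2+4+4+8
2+2+2+4+8
2+2+2+2+2+8
6+6+6
2+4+6+6
2+2+2+6+6
4+4+4+6
2+2+4+4+6
2+2+2+2+4+6
2+2+2+2+2+2+6
2+4+4+4+4
2+2+2+4+4+4
2+2+2+2+2+4+4
2+2+2+2+2+2+2+4
2+2+2+2+2+2+2+2+2

18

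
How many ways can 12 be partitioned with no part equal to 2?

35

A partial list (first 12 by largest part):
12
11,1
10,1,1
9,3
9,1,1,1
8,4
8,3,1
8,1,1,1,1
7,5
7,4,1
7,3,1,1
7,1,1,1,1,1
…and 23 more, for 35 total.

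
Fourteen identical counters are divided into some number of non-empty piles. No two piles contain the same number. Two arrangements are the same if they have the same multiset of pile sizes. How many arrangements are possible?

22

Enumerating:
14
1 + 13
2 + 12
3 + 11
1 + 2 + 11
4 + 10
1 + 3 + 10
5 + 9
1 + 4 + 9
2 + 3 + 9
6 + 8
1 + 5 + 8
2 + 4 + 8
1 + 2 + 3 + 8
1 + 6 + 7
2 + 5 + 7
3 + 4 + 7
1 + 2 + 4 + 7
3 + 5 + 6
1 + 2 + 5 + 6
1 + 3 + 4 + 6
2 + 3 + 4 + 5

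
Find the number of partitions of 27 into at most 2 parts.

14

They are:
27
26+1
25+2
24+3
23+4
22+5
21+6
20+7
19+8
18+9
17+10
16+11
15+12
14+13
That's 14 in total.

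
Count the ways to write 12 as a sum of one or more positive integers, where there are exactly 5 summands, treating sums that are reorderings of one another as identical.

13

Enumerating:
1,1,1,1,8
1,1,1,2,7
1,1,1,3,6
1,1,2,2,6
1,1,1,4,5
1,1,2,3,5
1,2,2,2,5
1,1,2,4,4
1,1,3,3,4
1,2,2,3,4
2,2,2,2,4
1,2,3,3,3
2,2,2,3,3
That's 13 in total.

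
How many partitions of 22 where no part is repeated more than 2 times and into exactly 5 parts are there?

86

There are 86 such partitions.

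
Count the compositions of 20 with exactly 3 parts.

171

By stars and bars with positive parts, the count is C(19,2) = 171.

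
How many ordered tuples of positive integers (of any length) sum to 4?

8

There are 3 gaps and each independently is a cut or not, giving 2^3 = 8.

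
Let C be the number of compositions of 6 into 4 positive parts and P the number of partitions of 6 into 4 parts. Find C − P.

8

Ordered (compositions into 4 parts): C(5,3) = 10.
Partitions of 6 into exactly 4 parts: 2.
Difference: 10 − 2 = 8.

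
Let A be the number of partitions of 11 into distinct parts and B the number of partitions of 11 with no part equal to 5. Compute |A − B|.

33

Partitions of 11 into distinct parts: 12.
Partitions of 11 with no part equal to 5: 45.
|12 − 45| = 33.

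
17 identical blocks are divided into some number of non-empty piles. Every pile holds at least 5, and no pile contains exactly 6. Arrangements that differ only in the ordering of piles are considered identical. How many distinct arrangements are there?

5

Enumerating:
17
5+12
7+10
8+9
5+5+7
Counting gives 5.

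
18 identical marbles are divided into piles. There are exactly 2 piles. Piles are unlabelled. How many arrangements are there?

The partitions of 18 that satisfy the conditions:
17+1
16+2
15+3
14+4
13+5
12+6
11+7
10+8
9+9

9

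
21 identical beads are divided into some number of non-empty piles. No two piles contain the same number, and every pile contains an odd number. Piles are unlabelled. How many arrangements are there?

Enumerating:
21
17+3+1
15+5+1
13+7+1
13+5+3
11+9+1
11+7+3
9+7+5

8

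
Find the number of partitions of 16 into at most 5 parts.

101

There are 101 such partitions.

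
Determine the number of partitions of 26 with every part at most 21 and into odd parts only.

Counting exhaustively, 162 partitions satisfy the conditions.

162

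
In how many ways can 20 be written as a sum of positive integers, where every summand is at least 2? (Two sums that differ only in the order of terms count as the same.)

137

Systematic enumeration (by largest part, then next-largest, …) yields 137.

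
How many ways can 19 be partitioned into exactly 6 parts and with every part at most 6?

There are too many to list fully; the first 12 (by largest part) are:
6 + 6 + 4 + 1 + 1 + 1
6 + 6 + 3 + 2 + 1 + 1
6 + 6 + 2 + 2 + 2 + 1
6 + 5 + 5 + 1 + 1 + 1
6 + 5 + 4 + 2 + 1 + 1
6 + 5 + 3 + 3 + 1 + 1
6 + 5 + 3 + 2 + 2 + 1
6 + 5 + 2 + 2 + 2 + 2
6 + 4 + 4 + 3 + 1 + 1
6 + 4 + 4 + 2 + 2 + 1
6 + 4 + 3 + 3 + 2 + 1
6 + 4 + 3 + 2 + 2 + 2
…and 18 more, for 30 total.

30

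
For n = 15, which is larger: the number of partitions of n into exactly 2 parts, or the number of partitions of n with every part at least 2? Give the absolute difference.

Partitions of 15 into exactly 2 parts: 7.
Partitions of 15 with every part at least 2: 41.
|7 − 41| = 34.

34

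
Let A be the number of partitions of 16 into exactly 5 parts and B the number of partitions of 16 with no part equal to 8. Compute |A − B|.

172

Partitions of 16 into exactly 5 parts: 37.
Partitions of 16 with no part equal to 8: 209.
|37 − 209| = 172.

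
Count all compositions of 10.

There are 9 gaps and each independently is a cut or not, giving 2^9 = 512.

512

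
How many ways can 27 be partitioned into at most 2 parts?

Enumerating:
27
26, 1
25, 2
24, 3
23, 4
22, 5
21, 6
20, 7
19, 8
18, 9
17, 10
16, 11
15, 12
14, 13
Counting gives 14.

14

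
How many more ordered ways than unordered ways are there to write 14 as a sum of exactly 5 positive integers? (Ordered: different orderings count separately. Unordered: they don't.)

692

Compositions: C(13,4) = 715.
Unordered (partitions into 5 parts): 23.
Difference: 715 − 23 = 692.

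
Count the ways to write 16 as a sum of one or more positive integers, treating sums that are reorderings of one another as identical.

231

There are 231 such partitions.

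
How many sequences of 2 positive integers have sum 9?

Equivalently, choose which 1 of the 8 gaps become plus signs: C(8,1) = 8.

8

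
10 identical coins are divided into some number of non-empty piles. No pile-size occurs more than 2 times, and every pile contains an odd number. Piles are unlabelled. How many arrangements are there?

4

They are:
9,1
7,3
5,5
5,3,1,1
That's 4 in total.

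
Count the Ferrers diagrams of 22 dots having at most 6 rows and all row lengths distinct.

Systematic enumeration (by largest part, then next-largest, …) yields 89.

89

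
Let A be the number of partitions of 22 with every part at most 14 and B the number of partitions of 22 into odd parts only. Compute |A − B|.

Partitions of 22 with every part at most 14: 957.
Partitions of 22 into odd parts only: 89.
|957 − 89| = 868.

868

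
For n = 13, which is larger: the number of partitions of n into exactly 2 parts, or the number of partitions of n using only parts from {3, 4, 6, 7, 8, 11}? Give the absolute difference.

Partitions of 13 into exactly 2 parts: 6.
Partitions of 13 using only parts from {3, 4, 6, 7, 8, 11}: 4.
|6 − 4| = 2.

2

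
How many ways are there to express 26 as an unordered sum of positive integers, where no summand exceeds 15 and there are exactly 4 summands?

There are 105 such partitions.

105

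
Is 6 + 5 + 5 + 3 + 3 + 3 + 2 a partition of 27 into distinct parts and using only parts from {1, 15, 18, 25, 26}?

No

The parts sum to 27, and the condition 'all summands are distinct' is violated.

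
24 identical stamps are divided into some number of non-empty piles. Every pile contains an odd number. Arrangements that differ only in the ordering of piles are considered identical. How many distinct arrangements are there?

Direct enumeration gives 122 partitions.

122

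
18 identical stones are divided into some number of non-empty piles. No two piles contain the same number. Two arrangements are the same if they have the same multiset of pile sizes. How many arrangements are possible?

46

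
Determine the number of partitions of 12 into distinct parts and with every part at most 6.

Listing the qualifying partitions of 12:
6+5+1
6+4+2
6+3+2+1
5+4+3
5+4+2+1
Counting gives 5.

5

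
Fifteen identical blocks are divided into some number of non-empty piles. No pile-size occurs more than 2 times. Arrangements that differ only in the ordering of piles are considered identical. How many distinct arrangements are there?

There are too many to list fully; the first 12 (by largest part) are:
15
1,14
2,13
1,1,13
3,12
1,2,12
4,11
1,3,11
2,2,11
1,1,2,11
5,10
1,4,10
…and 58 more, for 70 total.

70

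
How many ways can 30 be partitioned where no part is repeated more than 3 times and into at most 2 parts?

16

Enumerating:
30
29, 1
28, 2
27, 3
26, 4
25, 5
24, 6
23, 7
22, 8
21, 9
20, 10
19, 11
18, 12
17, 13
16, 14
15, 15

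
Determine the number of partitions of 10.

42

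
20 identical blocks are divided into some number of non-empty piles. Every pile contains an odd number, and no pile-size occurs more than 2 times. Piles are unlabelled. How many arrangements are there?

18

Enumerating:
19+1
17+3
15+5
15+3+1+1
13+7
13+5+1+1
13+3+3+1
11+9
11+7+1+1
11+5+3+1
9+9+1+1
9+7+3+1
9+5+5+1
9+5+3+3
7+7+5+1
7+7+3+3
7+5+5+3
7+5+3+3+1+1
That's 18 in total.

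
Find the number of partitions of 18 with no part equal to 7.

329

A full systematic count gives 329.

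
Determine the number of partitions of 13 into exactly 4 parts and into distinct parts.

Enumerating:
7, 3, 2, 1
6, 4, 2, 1
5, 4, 3, 1
Counting gives 3.

3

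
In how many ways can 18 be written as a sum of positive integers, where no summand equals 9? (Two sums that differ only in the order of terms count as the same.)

355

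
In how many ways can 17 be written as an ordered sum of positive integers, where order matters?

65536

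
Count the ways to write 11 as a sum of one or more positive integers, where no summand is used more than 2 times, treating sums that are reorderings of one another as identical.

There are too many to list fully; the first 12 (by largest part) are:
11
1 + 10
2 + 9
1 + 1 + 9
3 + 8
1 + 2 + 8
4 + 7
1 + 3 + 7
2 + 2 + 7
1 + 1 + 2 + 7
5 + 6
1 + 4 + 6
…and 15 more, for 27 total.

27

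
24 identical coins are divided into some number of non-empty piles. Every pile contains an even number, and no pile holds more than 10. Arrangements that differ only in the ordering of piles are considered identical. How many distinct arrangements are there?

47

A partial list (first 12 by largest part):
4 + 10 + 10
2 + 2 + 10 + 10
6 + 8 + 10
2 + 4 + 8 + 10
2 + 2 + 2 + 8 + 10
2 + 6 + 6 + 10
4 + 4 + 6 + 10
2 + 2 + 4 + 6 + 10
2 + 2 + 2 + 2 + 6 + 10
2 + 4 + 4 + 4 + 10
2 + 2 + 2 + 4 + 4 + 10
2 + 2 + 2 + 2 + 2 + 4 + 10
…and 35 more, for 47 total.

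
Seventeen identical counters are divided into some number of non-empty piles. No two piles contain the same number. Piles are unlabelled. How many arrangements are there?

38

A partial list (first 12 by largest part):
17
16 + 1
15 + 2
14 + 3
14 + 2 + 1
13 + 4
13 + 3 + 1
12 + 5
12 + 4 + 1
12 + 3 + 2
11 + 6
11 + 5 + 1
…and 26 more, for 38 total.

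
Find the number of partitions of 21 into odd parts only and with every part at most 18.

74

Enumerating by decreasing first part gives 74 partitions in all.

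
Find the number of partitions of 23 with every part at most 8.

764

Enumerating by decreasing first part gives 764 partitions in all.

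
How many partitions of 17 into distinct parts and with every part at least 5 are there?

The partitions of 17 that satisfy the conditions:
17
12 + 5
11 + 6
10 + 7
9 + 8

5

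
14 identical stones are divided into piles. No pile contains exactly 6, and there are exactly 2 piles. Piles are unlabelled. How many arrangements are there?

6

The partitions of 14 that satisfy the conditions:
13 + 1
12 + 2
11 + 3
10 + 4
9 + 5
7 + 7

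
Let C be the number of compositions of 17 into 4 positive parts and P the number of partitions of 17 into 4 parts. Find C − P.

Ordered (compositions into 4 parts): C(16,3) = 560.
Unordered (partitions into 4 parts): 39.
Difference: 560 − 39 = 521.

521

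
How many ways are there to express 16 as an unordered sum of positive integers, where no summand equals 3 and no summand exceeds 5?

A partial list (first 12 by largest part):
1 + 5 + 5 + 5
2 + 4 + 5 + 5
1 + 1 + 4 + 5 + 5
2 + 2 + 2 + 5 + 5
1 + 1 + 2 + 2 + 5 + 5
1 + 1 + 1 + 1 + 2 + 5 + 5
1 + 1 + 1 + 1 + 1 + 1 + 5 + 5
1 + 2 + 4 + 4 + 5
1 + 1 + 1 + 4 + 4 + 5
1 + 2 + 2 + 2 + 4 + 5
1 + 1 + 1 + 2 + 2 + 4 + 5
1 + 1 + 1 + 1 + 1 + 2 + 4 + 5
…and 32 more, for 44 total.

44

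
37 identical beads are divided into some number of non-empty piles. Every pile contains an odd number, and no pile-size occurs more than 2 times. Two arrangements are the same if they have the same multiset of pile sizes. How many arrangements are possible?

Systematic enumeration (by largest part, then next-largest, …) yields 126.

126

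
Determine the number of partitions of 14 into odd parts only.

The partitions of 14 that satisfy the conditions:
13+1
11+3
11+1+1+1
9+5
9+3+1+1
9+1+1+1+1+1
7+7
7+5+1+1
7+3+3+1
7+3+1+1+1+1
7+1+1+1+1+1+1+1
5+5+3+1
5+5+1+1+1+1
5+3+3+3
5+3+3+1+1+1
5+3+1+1+1+1+1+1
5+1+1+1+1+1+1+1+1+1
3+3+3+3+1+1
3+3+3+1+1+1+1+1
3+3+1+1+1+1+1+1+1+1
3+1+1+1+1+1+1+1+1+1+1+1
1+1+1+1+1+1+1+1+1+1+1+1+1+1

22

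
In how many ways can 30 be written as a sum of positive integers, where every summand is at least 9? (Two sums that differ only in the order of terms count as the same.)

11

The partitions of 30 that satisfy the conditions:
30
21,9
20,10
19,11
18,12
17,13
16,14
15,15
12,9,9
11,10,9
10,10,10
Counting gives 11.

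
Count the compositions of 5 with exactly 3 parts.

6

By stars and bars with positive parts, the count is C(4,2) = 6.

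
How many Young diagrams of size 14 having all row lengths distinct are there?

Listing the qualifying partitions of 14:
14
13+1
12+2
11+3
11+2+1
10+4
10+3+1
9+5
9+4+1
9+3+2
8+6
8+5+1
8+4+2
8+3+2+1
7+6+1
7+5+2
7+4+3
7+4+2+1
6+5+3
6+5+2+1
6+4+3+1
5+4+3+2

22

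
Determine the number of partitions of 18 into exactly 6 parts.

58

There are too many to list fully; the first 12 (by largest part) are:
13,1,1,1,1,1
12,2,1,1,1,1
11,3,1,1,1,1
11,2,2,1,1,1
10,4,1,1,1,1
10,3,2,1,1,1
10,2,2,2,1,1
9,5,1,1,1,1
9,4,2,1,1,1
9,3,3,1,1,1
9,3,2,2,1,1
9,2,2,2,2,1
…and 46 more, for 58 total.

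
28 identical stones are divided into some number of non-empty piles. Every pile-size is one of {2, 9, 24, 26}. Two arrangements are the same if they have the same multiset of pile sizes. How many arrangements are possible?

4

Enumerating:
26+2
24+2+2
9+9+2+2+2+2+2
2+2+2+2+2+2+2+2+2+2+2+2+2+2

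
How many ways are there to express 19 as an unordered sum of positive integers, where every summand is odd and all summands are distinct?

They are:
19
15, 3, 1
13, 5, 1
11, 7, 1
11, 5, 3
9, 7, 3

6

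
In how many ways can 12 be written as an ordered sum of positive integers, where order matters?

There are 11 gaps and each independently is a cut or not, giving 2^11 = 2048.

2048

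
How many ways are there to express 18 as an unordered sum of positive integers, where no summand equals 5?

Counting exhaustively, 284 partitions satisfy the conditions.

284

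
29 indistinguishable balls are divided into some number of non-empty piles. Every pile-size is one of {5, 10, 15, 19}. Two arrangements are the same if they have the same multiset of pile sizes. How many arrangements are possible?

2

The partitions of 29 that satisfy the conditions:
19 + 10
19 + 5 + 5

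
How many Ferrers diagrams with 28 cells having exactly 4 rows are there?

169

A full systematic count gives 169.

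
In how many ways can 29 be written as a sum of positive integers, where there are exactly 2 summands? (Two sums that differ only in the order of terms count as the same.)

14

Listing the qualifying partitions of 29:
28, 1
27, 2
26, 3
25, 4
24, 5
23, 6
22, 7
21, 8
20, 9
19, 10
18, 11
17, 12
16, 13
15, 14
Counting gives 14.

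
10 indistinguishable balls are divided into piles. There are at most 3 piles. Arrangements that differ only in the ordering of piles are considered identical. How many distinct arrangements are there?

14

Listing the qualifying partitions of 10:
10
9 + 1
8 + 2
8 + 1 + 1
7 + 3
7 + 2 + 1
6 + 4
6 + 3 + 1
6 + 2 + 2
5 + 5
5 + 4 + 1
5 + 3 + 2
4 + 4 + 2
4 + 3 + 3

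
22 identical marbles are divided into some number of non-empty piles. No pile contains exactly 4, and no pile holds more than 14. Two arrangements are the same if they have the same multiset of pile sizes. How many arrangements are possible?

579

Enumerating by decreasing first part gives 579 partitions in all.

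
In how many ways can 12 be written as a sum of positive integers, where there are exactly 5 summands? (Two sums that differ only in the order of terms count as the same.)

The partitions of 12 that satisfy the conditions:
8,1,1,1,1
7,2,1,1,1
6,3,1,1,1
6,2,2,1,1
5,4,1,1,1
5,3,2,1,1
5,2,2,2,1
4,4,2,1,1
4,3,3,1,1
4,3,2,2,1
4,2,2,2,2
3,3,3,2,1
3,3,2,2,2
Counting gives 13.

13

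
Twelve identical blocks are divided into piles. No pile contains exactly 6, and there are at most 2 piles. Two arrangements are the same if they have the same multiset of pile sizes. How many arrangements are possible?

The partitions of 12 that satisfy the conditions:
12
11 + 1
10 + 2
9 + 3
8 + 4
7 + 5

6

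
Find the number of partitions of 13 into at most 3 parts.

They are:
13
12, 1
11, 2
11, 1, 1
10, 3
10, 2, 1
9, 4
9, 3, 1
9, 2, 2
8, 5
8, 4, 1
8, 3, 2
7, 6
7, 5, 1
7, 4, 2
7, 3, 3
6, 6, 1
6, 5, 2
6, 4, 3
5, 5, 3
5, 4, 4
That's 21 in total.

21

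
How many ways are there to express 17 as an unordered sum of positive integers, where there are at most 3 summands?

A partial list (first 12 by largest part):
17
16+1
15+2
15+1+1
14+3
14+2+1
13+4
13+3+1
13+2+2
12+5
12+4+1
12+3+2
…and 21 more, for 33 total.

33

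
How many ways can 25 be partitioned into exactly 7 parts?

248

Enumerating by decreasing first part gives 248 partitions in all.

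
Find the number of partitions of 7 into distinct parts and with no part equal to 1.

3

Listing the qualifying partitions of 7:
7
5,2
4,3
Counting gives 3.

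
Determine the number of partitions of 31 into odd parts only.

340

Counting exhaustively, 340 partitions satisfy the conditions.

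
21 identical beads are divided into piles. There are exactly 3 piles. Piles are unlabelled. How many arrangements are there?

There are too many to list fully; the first 12 (by largest part) are:
1 + 1 + 19
1 + 2 + 18
1 + 3 + 17
2 + 2 + 17
1 + 4 + 16
2 + 3 + 16
1 + 5 + 15
2 + 4 + 15
3 + 3 + 15
1 + 6 + 14
2 + 5 + 14
3 + 4 + 14
…and 25 more, for 37 total.

37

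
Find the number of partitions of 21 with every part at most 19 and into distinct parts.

74

A full systematic count gives 74.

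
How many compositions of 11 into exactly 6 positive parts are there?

252

Equivalently, choose which 5 of the 10 gaps become plus signs: C(10,5) = 252.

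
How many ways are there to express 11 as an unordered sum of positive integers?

A partial list (first 12 by largest part):
11
10 + 1
9 + 2
9 + 1 + 1
8 + 3
8 + 2 + 1
8 + 1 + 1 + 1
7 + 4
7 + 3 + 1
7 + 2 + 2
7 + 2 + 1 + 1
7 + 1 + 1 + 1 + 1
…and 44 more, for 56 total.

56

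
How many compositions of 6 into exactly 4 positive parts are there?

10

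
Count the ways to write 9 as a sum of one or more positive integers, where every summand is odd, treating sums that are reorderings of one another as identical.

The partitions of 9 that satisfy the conditions:
9
7, 1, 1
5, 3, 1
5, 1, 1, 1, 1
3, 3, 3
3, 3, 1, 1, 1
3, 1, 1, 1, 1, 1, 1
1, 1, 1, 1, 1, 1, 1, 1, 1

8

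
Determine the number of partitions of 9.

30

A partial list (first 12 by largest part):
9
8, 1
7, 2
7, 1, 1
6, 3
6, 2, 1
6, 1, 1, 1
5, 4
5, 3, 1
5, 2, 2
5, 2, 1, 1
5, 1, 1, 1, 1
…and 18 more, for 30 total.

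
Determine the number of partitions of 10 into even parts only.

Listing the qualifying partitions of 10:
10
8,2
6,4
6,2,2
4,4,2
4,2,2,2
2,2,2,2,2
That's 7 in total.

7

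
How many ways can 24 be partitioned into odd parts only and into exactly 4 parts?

Enumerating:
21, 1, 1, 1
19, 3, 1, 1
17, 5, 1, 1
17, 3, 3, 1
15, 7, 1, 1
15, 5, 3, 1
15, 3, 3, 3
13, 9, 1, 1
13, 7, 3, 1
13, 5, 5, 1
13, 5, 3, 3
11, 11, 1, 1
11, 9, 3, 1
11, 7, 5, 1
11, 7, 3, 3
11, 5, 5, 3
9, 9, 5, 1
9, 9, 3, 3
9, 7, 7, 1
9, 7, 5, 3
9, 5, 5, 5
7, 7, 7, 3
7, 7, 5, 5
Counting gives 23.

23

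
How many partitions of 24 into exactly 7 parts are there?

Enumerating by decreasing first part gives 201 partitions in all.

201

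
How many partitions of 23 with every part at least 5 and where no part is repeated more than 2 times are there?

19

Enumerating:
23
18, 5
17, 6
16, 7
15, 8
14, 9
13, 10
13, 5, 5
12, 11
12, 6, 5
11, 7, 5
11, 6, 6
10, 8, 5
10, 7, 6
9, 9, 5
9, 8, 6
9, 7, 7
8, 8, 7
7, 6, 5, 5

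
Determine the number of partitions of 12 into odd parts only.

They are:
11+1
9+3
9+1+1+1
7+5
7+3+1+1
7+1+1+1+1+1
5+5+1+1
5+3+3+1
5+3+1+1+1+1
5+1+1+1+1+1+1+1
3+3+3+3
3+3+3+1+1+1
3+3+1+1+1+1+1+1
3+1+1+1+1+1+1+1+1+1
1+1+1+1+1+1+1+1+1+1+1+1
Counting gives 15.

15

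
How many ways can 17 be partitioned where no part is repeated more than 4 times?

205

A full systematic count gives 205.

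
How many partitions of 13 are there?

Direct enumeration gives 101 partitions.

101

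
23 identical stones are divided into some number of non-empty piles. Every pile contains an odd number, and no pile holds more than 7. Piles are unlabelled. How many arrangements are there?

There are too many to list fully; the first 12 (by largest part) are:
1 + 1 + 7 + 7 + 7
1 + 3 + 5 + 7 + 7
1 + 1 + 1 + 1 + 5 + 7 + 7
3 + 3 + 3 + 7 + 7
1 + 1 + 1 + 3 + 3 + 7 + 7
1 + 1 + 1 + 1 + 1 + 1 + 3 + 7 + 7
1 + 1 + 1 + 1 + 1 + 1 + 1 + 1 + 1 + 7 + 7
1 + 5 + 5 + 5 + 7
3 + 3 + 5 + 5 + 7
1 + 1 + 1 + 3 + 5 + 5 + 7
1 + 1 + 1 + 1 + 1 + 1 + 5 + 5 + 7
1 + 1 + 3 + 3 + 3 + 5 + 7
…and 34 more, for 46 total.

46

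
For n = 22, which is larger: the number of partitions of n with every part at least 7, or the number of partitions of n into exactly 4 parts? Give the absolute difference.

Partitions of 22 with every part at least 7: 7.
Partitions of 22 into exactly 4 parts: 84.
|7 − 84| = 77.

77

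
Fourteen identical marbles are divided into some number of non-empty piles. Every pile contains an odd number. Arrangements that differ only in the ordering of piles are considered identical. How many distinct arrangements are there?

22

Listing the qualifying partitions of 14:
13 + 1
11 + 3
11 + 1 + 1 + 1
9 + 5
9 + 3 + 1 + 1
9 + 1 + 1 + 1 + 1 + 1
7 + 7
7 + 5 + 1 + 1
7 + 3 + 3 + 1
7 + 3 + 1 + 1 + 1 + 1
7 + 1 + 1 + 1 + 1 + 1 + 1 + 1
5 + 5 + 3 + 1
5 + 5 + 1 + 1 + 1 + 1
5 + 3 + 3 + 3
5 + 3 + 3 + 1 + 1 + 1
5 + 3 + 1 + 1 + 1 + 1 + 1 + 1
5 + 1 + 1 + 1 + 1 + 1 + 1 + 1 + 1 + 1
3 + 3 + 3 + 3 + 1 + 1
3 + 3 + 3 + 1 + 1 + 1 + 1 + 1
3 + 3 + 1 + 1 + 1 + 1 + 1 + 1 + 1 + 1
3 + 1 + 1 + 1 + 1 + 1 + 1 + 1 + 1 + 1 + 1 + 1
1 + 1 + 1 + 1 + 1 + 1 + 1 + 1 + 1 + 1 + 1 + 1 + 1 + 1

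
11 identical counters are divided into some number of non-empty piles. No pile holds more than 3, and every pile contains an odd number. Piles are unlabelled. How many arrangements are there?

They are:
3+3+3+1+1
3+3+1+1+1+1+1
3+1+1+1+1+1+1+1+1
1+1+1+1+1+1+1+1+1+1+1

4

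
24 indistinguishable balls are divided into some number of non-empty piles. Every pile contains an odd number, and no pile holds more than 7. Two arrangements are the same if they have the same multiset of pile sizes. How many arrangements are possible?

A partial list (first 12 by largest part):
7 + 7 + 7 + 3
7 + 7 + 7 + 1 + 1 + 1
7 + 7 + 5 + 5
7 + 7 + 5 + 3 + 1 + 1
7 + 7 + 5 + 1 + 1 + 1 + 1 + 1
7 + 7 + 3 + 3 + 3 + 1
7 + 7 + 3 + 3 + 1 + 1 + 1 + 1
7 + 7 + 3 + 1 + 1 + 1 + 1 + 1 + 1 + 1
7 + 7 + 1 + 1 + 1 + 1 + 1 + 1 + 1 + 1 + 1 + 1
7 + 5 + 5 + 5 + 1 + 1
7 + 5 + 5 + 3 + 3 + 1
7 + 5 + 5 + 3 + 1 + 1 + 1 + 1
…and 39 more, for 51 total.

51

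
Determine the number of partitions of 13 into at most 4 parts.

39

There are too many to list fully; the first 12 (by largest part) are:
13
1+12
2+11
1+1+11
3+10
1+2+10
1+1+1+10
4+9
1+3+9
2+2+9
1+1+2+9
5+8
…and 27 more, for 39 total.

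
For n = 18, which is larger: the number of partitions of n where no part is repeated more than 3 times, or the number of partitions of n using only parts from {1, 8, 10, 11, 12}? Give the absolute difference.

201

Partitions of 18 where no part is repeated more than 3 times: 208.
Partitions of 18 using only parts from {1, 8, 10, 11, 12}: 7.
|208 − 7| = 201.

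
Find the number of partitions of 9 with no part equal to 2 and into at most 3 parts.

Listing the qualifying partitions of 9:
9
8 + 1
7 + 1 + 1
6 + 3
5 + 4
5 + 3 + 1
4 + 4 + 1
3 + 3 + 3

8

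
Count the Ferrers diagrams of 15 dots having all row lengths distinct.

There are too many to list fully; the first 12 (by largest part) are:
15
14+1
13+2
12+3
12+2+1
11+4
11+3+1
10+5
10+4+1
10+3+2
9+6
9+5+1
…and 15 more, for 27 total.

27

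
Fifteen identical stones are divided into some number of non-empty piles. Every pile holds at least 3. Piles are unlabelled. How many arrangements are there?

The partitions of 15 that satisfy the conditions:
15
12,3
11,4
10,5
9,6
9,3,3
8,7
8,4,3
7,5,3
7,4,4
6,6,3
6,5,4
6,3,3,3
5,5,5
5,4,3,3
4,4,4,3
3,3,3,3,3

17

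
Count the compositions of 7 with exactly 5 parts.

15

A composition of 7 into 5 positive parts is chosen by placing 4 dividers among the 6 gaps between 7 units: C(6,4) = 15.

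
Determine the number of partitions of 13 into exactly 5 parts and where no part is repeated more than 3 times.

15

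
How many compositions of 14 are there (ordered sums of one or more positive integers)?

8192

The number of compositions of n is 2^(n−1); here 2^13 = 8192.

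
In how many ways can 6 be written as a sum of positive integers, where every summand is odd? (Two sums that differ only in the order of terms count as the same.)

4

Enumerating:
5+1
3+3
3+1+1+1
1+1+1+1+1+1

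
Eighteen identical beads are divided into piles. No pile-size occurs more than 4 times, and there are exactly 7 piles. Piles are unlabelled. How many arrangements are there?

38

A partial list (first 12 by largest part):
1, 1, 1, 1, 2, 2, 10
1, 1, 1, 1, 2, 3, 9
1, 1, 1, 2, 2, 2, 9
1, 1, 1, 1, 2, 4, 8
1, 1, 1, 1, 3, 3, 8
1, 1, 1, 2, 2, 3, 8
1, 1, 2, 2, 2, 2, 8
1, 1, 1, 1, 2, 5, 7
1, 1, 1, 1, 3, 4, 7
1, 1, 1, 2, 2, 4, 7
1, 1, 1, 2, 3, 3, 7
1, 1, 2, 2, 2, 3, 7
…and 26 more, for 38 total.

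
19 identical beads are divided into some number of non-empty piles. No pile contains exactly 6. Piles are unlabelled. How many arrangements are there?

There are 389 such partitions.

389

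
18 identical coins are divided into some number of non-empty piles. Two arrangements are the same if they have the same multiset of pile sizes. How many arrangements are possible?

385

Direct enumeration gives 385 partitions.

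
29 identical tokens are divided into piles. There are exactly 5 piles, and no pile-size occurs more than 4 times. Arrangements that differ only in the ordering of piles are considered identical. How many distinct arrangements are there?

333

Direct enumeration gives 333 partitions.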